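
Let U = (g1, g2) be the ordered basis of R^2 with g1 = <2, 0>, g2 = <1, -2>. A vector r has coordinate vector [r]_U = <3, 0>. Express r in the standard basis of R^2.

r = M [r]_U, where M has columns g1, g2.
Carrying out the matrix-vector product, r = <6, 0>.

<6, 0>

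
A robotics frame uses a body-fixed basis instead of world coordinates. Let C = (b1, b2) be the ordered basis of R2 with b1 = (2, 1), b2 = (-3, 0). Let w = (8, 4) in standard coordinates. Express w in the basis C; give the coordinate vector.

We seek scalars with c_1 b1 + c_2 b2 = w; equivalently solve M c = w where the columns of M are b1, b2.
System: 2c_1 - 3c_2 = 8, c_1 + 0c_2 = 4; solving gives c_1 = 4, c_2 = 0.
Check: 4b1 + 0·b2 = (8, 4).

(4, 0)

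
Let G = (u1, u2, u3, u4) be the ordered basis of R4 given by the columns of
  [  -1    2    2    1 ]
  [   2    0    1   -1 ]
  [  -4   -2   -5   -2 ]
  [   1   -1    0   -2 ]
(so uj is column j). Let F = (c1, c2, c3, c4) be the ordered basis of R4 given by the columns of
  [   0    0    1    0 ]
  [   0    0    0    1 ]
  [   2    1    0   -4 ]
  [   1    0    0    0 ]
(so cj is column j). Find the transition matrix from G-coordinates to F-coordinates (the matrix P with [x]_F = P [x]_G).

[[1, -1, 0, -2], [2, 0, -1, -2], [-1, 2, 2, 1], [2, 0, 1, -1]]

Let M have columns uj and N have columns cj. Then for every x, N [x]_F = x = M [x]_G, so P = N^(-1) M.
Since det N = -1, N^(-1) has integer entries; multiplying gives P = [[1, -1, 0, -2], [2, 0, -1, -2], [-1, 2, 2, 1], [2, 0, 1, -1]].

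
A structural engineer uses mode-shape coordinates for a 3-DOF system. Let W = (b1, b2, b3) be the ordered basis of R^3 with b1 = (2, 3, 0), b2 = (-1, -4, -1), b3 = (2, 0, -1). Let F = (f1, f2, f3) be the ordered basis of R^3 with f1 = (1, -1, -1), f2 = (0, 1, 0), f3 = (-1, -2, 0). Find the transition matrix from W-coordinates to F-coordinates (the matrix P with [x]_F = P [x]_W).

[[0, 1, 1], [-1, 1, -1], [-2, 2, -1]]

Take x = bj: its W-coordinates are the j-th standard unit vector, so P e_j — column j of P — equals [bj]_F.
b1 = 0·f1 - f2 - 2f3, giving column 1 = (0, -1, -2); repeating for each j gives P = [[0, 1, 1], [-1, 1, -1], [-2, 2, -1]].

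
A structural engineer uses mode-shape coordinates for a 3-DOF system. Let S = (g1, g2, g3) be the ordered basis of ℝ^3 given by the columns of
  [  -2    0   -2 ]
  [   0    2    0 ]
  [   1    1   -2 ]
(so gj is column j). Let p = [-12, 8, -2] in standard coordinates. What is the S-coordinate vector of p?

[2, 4, 4]

Write p = c_1 g1 + ... + c_3 g3 and solve for the c_i.
Gaussian elimination on [M | p] yields c = (2, 4, 4).
Check: 2g1 + 4g2 + 4g3 = [-12, 8, -2].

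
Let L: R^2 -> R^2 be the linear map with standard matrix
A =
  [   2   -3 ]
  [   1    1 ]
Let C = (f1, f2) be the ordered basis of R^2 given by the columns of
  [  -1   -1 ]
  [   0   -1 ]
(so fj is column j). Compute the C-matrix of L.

The j-th column of [L]_C is [L(fj)]_C.
L(f1) = A f1 = (-2, -1) = f1 + f2, so column 1 is (1, 1).
Repeating for f2 and assembling the columns gives [[1, -3], [1, 2]].

[[1, -3], [1, 2]]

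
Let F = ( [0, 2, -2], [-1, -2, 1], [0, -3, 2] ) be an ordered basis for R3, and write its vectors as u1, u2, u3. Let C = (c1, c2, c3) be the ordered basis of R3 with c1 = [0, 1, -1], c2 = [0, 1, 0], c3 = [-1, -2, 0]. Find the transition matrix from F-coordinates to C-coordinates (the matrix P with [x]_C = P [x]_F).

[[2, -1, -2], [0, 1, -1], [0, 1, 0]]

Column j of P is [uj]_C, since P maps F-coordinates to C-coordinates.
Expressing u1 in C: u1 = 2c1 + 0·c2 + 0·c3, so column 1 of P is [2, 0, 0].
Doing the same for each uj gives P = [[2, -1, -2], [0, 1, -1], [0, 1, 0]].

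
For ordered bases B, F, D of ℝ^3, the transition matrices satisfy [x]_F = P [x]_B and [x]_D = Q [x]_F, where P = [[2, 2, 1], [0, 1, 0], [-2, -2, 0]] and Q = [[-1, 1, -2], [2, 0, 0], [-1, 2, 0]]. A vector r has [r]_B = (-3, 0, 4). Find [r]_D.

First [r]_F = P [r]_B = (-2, 0, 6).
Then [r]_D = Q [r]_F = (-10, -4, 2).

(-10, -4, 2)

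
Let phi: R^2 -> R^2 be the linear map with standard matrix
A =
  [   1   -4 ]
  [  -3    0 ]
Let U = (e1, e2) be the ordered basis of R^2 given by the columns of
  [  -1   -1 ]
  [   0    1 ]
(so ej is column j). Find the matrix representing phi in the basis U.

[[-2, 2], [3, 3]]

The j-th column of [phi]_U is [phi(ej)]_U.
phi(e1) = A e1 = [-1, 3] = -2e1 + 3e2, so column 1 is [-2, 3].
Repeating for e2 and assembling the columns gives [[-2, 2], [3, 3]].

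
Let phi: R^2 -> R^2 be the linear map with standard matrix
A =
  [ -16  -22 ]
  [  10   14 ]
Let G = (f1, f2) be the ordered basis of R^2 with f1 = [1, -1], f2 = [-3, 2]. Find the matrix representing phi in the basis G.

Let P have columns f1, f2. Then [phi]_G = P^(-1) A P.
Here det P = -1, so P^(-1) is integer; computing A P first and then P^(-1)(A P) gives [[0, -2], [-2, -2]].

[[0, -2], [-2, -2]]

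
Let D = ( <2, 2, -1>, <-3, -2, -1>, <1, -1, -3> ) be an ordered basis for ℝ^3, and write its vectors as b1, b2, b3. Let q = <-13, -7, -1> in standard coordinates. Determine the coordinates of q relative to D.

[q]_D is the unique c with M c = q, where M has columns b1, ..., b3.
Solving this 3x3 system gives c = (0, 4, -1).
Check: 0·b1 + 4b2 - b3 = <-13, -7, -1>.

<0, 4, -1>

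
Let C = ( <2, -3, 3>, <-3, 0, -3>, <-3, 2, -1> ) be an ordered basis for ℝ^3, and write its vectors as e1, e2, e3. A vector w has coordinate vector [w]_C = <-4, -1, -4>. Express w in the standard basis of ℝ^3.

w = M [w]_C, where M has columns e1, ..., e3.
Carrying out the matrix-vector product, w = <7, 4, -5>.

<7, 4, -5>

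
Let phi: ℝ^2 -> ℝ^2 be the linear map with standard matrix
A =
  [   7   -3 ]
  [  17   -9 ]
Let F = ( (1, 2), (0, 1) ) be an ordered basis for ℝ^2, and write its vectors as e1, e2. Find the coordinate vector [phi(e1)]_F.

Compute phi(e1) = A e1 = (1, -1) in standard coordinates.
Then write this in F-coordinates: solve for y in y_1 e1 + y_2 e2 = (1, -1).
This gives y = (1, -3), which is column 1 of [phi]_F.

(1, -3)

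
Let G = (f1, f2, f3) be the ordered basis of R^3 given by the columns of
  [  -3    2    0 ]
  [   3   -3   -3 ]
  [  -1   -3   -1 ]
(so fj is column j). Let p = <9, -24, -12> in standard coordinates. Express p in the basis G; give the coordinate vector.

<-1, 3, 4>

[p]_G is the unique c with M c = p, where M has columns f1, ..., f3.
Gaussian elimination on [M | p] yields c = (-1, 3, 4).
Check: -f1 + 3f2 + 4f3 = <9, -24, -12>.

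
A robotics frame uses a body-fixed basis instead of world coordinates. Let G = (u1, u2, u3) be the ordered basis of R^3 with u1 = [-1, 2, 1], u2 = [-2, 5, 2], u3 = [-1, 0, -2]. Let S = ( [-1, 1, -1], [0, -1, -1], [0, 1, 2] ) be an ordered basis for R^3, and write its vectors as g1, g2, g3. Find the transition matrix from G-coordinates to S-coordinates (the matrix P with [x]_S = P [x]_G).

Let M have columns uj and N have columns gj. Then for every x, N [x]_S = x = M [x]_G, so P = N^(-1) M.
Since det N = 1, N^(-1) has integer entries; multiplying gives P = [[1, 2, 1], [0, -2, 1], [1, 1, 0]].

[[1, 2, 1], [0, -2, 1], [1, 1, 0]]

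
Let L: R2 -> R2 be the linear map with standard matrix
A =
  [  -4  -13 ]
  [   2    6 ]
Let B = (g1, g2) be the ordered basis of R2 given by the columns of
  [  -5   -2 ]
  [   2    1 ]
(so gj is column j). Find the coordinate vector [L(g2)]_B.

(1, 0)

Compute L(g2) = A g2 = (-5, 2) in standard coordinates.
Then write this in B-coordinates: solve for y in y_1 g1 + y_2 g2 = (-5, 2).
This gives y = (1, 0), which is column 2 of [L]_B.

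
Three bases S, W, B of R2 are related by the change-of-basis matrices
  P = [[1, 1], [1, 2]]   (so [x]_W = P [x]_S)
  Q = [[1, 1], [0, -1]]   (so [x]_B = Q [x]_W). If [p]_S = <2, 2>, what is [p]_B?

<10, -6>

Apply P to get W-coordinates <4, 6>, then Q to get B-coordinates.
The result is [p]_B = <10, -6>.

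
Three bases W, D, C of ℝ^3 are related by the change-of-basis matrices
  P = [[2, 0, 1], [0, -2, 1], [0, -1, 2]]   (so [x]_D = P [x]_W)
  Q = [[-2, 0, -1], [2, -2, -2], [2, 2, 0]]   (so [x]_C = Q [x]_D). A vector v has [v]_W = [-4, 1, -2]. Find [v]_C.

[25, -2, -28]

Composing the changes, [v]_C = Q P [v]_W.
Q P = [[-4, 1, -4], [4, 6, -4], [4, -4, 4]]; applying this to [-4, 1, -2] gives [25, -2, -28].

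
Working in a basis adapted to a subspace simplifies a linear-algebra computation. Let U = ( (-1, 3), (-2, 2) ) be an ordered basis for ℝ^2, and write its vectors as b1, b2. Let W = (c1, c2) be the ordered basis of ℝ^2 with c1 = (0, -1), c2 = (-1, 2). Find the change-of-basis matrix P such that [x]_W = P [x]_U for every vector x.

[[-1, 2], [1, 2]]

Column j of P is [bj]_W, since P maps U-coordinates to W-coordinates.
Expressing b1 in W: b1 = -c1 + c2, so column 1 of P is (-1, 1).
Doing the same for each bj gives P = [[-1, 2], [1, 2]].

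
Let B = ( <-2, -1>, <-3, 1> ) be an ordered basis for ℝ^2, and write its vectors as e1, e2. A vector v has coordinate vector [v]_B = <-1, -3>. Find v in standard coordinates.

<11, -2>

The coordinates say v = -e1 - 3e2; adding the scaled basis vectors gives <11, -2>.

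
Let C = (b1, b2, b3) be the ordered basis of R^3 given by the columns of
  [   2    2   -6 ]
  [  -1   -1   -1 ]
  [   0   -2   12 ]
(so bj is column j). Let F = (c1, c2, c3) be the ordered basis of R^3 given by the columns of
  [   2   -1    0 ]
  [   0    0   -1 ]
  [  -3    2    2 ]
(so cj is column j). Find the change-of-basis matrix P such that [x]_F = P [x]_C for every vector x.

Column j of P is [bj]_F, since P maps C-coordinates to F-coordinates.
Expressing b1 in F: b1 = 2c1 + 2c2 + c3, so column 1 of P is [2, 2, 1].
Doing the same for each bj gives P = [[2, 0, -2], [2, -2, 2], [1, 1, 1]].

[[2, 0, -2], [2, -2, 2], [1, 1, 1]]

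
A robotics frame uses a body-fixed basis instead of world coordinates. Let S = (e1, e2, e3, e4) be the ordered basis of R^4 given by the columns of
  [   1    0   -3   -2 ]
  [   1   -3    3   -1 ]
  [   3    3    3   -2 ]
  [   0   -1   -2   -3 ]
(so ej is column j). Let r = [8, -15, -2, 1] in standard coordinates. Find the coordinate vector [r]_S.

[1, 2, -3, 1]

We seek scalars with c_1 e1 + ... + c_4 e4 = r; equivalently solve M c = r where the columns of M are e1, ..., e4.
Gaussian elimination on [M | r] yields c = (1, 2, -3, 1).
Check: e1 + 2e2 - 3e3 + e4 = [8, -15, -2, 1].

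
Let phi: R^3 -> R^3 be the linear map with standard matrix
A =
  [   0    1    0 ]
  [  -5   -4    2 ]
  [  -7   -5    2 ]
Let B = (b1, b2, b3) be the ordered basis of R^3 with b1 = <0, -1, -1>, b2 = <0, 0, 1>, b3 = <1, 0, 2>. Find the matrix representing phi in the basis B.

With P the matrix whose columns are b1, ..., b3, [phi]_B = P^(-1) A P.
Column by column: phi(b1) = A b1 = <-1, 2, 3>; its B-coordinates <-2, 3, -1> give column 1.
Continuing for each basis vector yields [phi]_B = [[-2, -2, 1], [3, 0, -2], [-1, 0, 0]].

[[-2, -2, 1], [3, 0, -2], [-1, 0, 0]]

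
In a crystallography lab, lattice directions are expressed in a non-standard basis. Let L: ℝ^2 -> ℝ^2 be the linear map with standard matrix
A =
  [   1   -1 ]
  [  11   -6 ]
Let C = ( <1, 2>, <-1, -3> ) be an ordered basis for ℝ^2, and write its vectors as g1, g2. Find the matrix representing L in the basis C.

[[-2, -1], [-1, -3]]

The j-th column of [L]_C is [L(gj)]_C.
L(g1) = A g1 = <-1, -1> = -2g1 - g2, so column 1 is <-2, -1>.
Repeating for g2 and assembling the columns gives [[-2, -1], [-1, -3]].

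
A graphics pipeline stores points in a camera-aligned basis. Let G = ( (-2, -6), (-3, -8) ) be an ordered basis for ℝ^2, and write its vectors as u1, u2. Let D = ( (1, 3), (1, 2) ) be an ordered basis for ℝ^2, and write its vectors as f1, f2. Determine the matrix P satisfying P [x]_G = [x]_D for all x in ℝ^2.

[[-2, -2], [0, -1]]

Let M have columns uj and N have columns fj. Then for every x, N [x]_D = x = M [x]_G, so P = N^(-1) M.
Since det N = -1, N^(-1) has integer entries; multiplying gives P = [[-2, -2], [0, -1]].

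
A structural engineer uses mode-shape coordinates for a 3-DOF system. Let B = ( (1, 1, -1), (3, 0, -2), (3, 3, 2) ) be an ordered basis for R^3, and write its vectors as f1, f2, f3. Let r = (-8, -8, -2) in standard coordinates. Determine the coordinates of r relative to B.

(-2, 0, -2)

[r]_B is the unique c with M c = r, where M has columns f1, ..., f3.
Gaussian elimination on [M | r] yields c = (-2, 0, -2).
Check: -2f1 + 0·f2 - 2f3 = (-8, -8, -2).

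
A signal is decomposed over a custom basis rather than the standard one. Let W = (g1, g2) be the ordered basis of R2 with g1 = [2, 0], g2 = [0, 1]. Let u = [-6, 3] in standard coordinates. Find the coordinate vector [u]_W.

We seek scalars with c_1 g1 + c_2 g2 = u; equivalently solve M c = u where the columns of M are g1, g2.
System: 2c_1 + 0c_2 = -6, 0c_1 + c_2 = 3; solving gives c_1 = -3, c_2 = 3.
Check: -3g1 + 3g2 = [-6, 3].

[-3, 3]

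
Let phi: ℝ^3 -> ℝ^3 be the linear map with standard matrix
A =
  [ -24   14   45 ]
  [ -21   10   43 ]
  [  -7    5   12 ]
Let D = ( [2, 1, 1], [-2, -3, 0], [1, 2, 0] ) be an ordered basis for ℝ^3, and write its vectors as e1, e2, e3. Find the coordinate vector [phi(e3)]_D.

[3, 0, -2]

Column 3 of [phi]_D is the D-coordinate vector of phi(e3).
In standard coordinates phi(e3) = A e3 = [4, -1, 3].
Converting to D: [4, -1, 3] = 3e1 + 0·e2 - 2e3, so the coordinate vector is [3, 0, -2].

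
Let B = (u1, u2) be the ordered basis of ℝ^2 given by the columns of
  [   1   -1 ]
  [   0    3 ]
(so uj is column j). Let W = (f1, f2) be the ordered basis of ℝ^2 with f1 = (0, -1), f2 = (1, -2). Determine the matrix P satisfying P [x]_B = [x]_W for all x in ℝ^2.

[[-2, -1], [1, -1]]

Take x = uj: its B-coordinates are the j-th standard unit vector, so P e_j — column j of P — equals [uj]_W.
u1 = -2f1 + f2, giving column 1 = (-2, 1); repeating for each j gives P = [[-2, -1], [1, -1]].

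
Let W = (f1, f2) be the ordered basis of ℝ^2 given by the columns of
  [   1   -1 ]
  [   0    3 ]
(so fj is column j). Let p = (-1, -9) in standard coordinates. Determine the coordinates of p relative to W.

(-4, -3)

We seek scalars with c_1 f1 + c_2 f2 = p; equivalently solve M c = p where the columns of M are f1, f2.
System: c_1 - c_2 = -1, 0c_1 + 3c_2 = -9; solving gives c_1 = -4, c_2 = -3.
Check: -4f1 - 3f2 = (-1, -9).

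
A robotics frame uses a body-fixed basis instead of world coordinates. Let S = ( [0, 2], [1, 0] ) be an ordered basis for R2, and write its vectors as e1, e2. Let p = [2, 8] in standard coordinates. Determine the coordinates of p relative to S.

We seek scalars with c_1 e1 + c_2 e2 = p; equivalently solve M c = p where the columns of M are e1, e2.
System: 0c_1 + c_2 = 2, 2c_1 + 0c_2 = 8; solving gives c_1 = 4, c_2 = 2.
Check: 4e1 + 2e2 = [2, 8].

[4, 2]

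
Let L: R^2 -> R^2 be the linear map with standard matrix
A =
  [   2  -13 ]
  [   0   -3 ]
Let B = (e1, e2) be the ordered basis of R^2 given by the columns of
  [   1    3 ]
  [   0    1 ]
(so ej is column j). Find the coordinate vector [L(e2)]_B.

[2, -3]

Compute L(e2) = A e2 = [-7, -3] in standard coordinates.
Then write this in B-coordinates: solve for y in y_1 e1 + y_2 e2 = [-7, -3].
This gives y = [2, -3], which is column 2 of [L]_B.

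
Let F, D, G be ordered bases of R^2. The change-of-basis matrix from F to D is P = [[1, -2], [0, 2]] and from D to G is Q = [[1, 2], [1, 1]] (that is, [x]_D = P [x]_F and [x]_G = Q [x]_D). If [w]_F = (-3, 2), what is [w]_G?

Composing the changes, [w]_G = Q P [w]_F.
Q P = [[1, 2], [1, 0]]; applying this to (-3, 2) gives (1, -3).

(1, -3)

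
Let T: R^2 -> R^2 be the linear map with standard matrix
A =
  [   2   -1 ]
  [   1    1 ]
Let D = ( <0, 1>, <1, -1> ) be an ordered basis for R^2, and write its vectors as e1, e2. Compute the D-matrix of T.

The j-th column of [T]_D is [T(ej)]_D.
T(e1) = A e1 = <-1, 1> = 0·e1 - e2, so column 1 is <0, -1>.
Repeating for e2 and assembling the columns gives [[0, 3], [-1, 3]].

[[0, 3], [-1, 3]]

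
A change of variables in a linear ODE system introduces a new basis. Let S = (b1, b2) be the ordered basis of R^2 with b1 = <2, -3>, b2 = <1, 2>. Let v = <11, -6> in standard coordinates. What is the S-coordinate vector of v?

Write v = c_1 b1 + c_2 b2 and solve for the c_i.
System: 2c_1 + c_2 = 11, -3c_1 + 2c_2 = -6; solving gives c_1 = 4, c_2 = 3.
Check: 4b1 + 3b2 = <11, -6>.

<4, 3>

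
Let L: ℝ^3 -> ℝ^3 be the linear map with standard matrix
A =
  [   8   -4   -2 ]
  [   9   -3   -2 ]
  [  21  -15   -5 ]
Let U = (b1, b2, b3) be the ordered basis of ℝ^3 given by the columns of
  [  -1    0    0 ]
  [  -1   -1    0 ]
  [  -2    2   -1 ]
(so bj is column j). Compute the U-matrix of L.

[[0, 0, -2], [2, 1, 0], [0, -3, -1]]

Let P have columns b1, ..., b3. Then [L]_U = P^(-1) A P.
Here det P = -1, so P^(-1) is integer; computing A P first and then P^(-1)(A P) gives [[0, 0, -2], [2, 1, 0], [0, -3, -1]].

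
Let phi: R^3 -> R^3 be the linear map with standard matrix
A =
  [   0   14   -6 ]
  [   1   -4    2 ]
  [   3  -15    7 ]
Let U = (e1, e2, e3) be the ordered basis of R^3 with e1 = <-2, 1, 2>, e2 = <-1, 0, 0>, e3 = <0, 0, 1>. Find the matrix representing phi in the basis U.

[[-2, -1, 2], [2, 2, 2], [-3, -1, 3]]

The j-th column of [phi]_U is [phi(ej)]_U.
phi(e1) = A e1 = <2, -2, -7> = -2e1 + 2e2 - 3e3, so column 1 is <-2, 2, -3>.
Repeating for e2, e3 and assembling the columns gives [[-2, -1, 2], [2, 2, 2], [-3, -1, 3]].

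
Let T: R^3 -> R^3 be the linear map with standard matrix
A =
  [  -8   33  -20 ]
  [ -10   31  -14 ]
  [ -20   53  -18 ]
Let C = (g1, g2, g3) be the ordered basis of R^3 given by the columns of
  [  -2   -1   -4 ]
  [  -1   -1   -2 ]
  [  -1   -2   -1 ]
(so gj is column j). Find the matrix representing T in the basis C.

[[2, -2, 2], [-3, 1, 2], [-1, -3, 2]]

Let P have columns g1, ..., g3. Then [T]_C = P^(-1) A P.
Here det P = 1, so P^(-1) is integer; computing A P first and then P^(-1)(A P) gives [[2, -2, 2], [-3, 1, 2], [-1, -3, 2]].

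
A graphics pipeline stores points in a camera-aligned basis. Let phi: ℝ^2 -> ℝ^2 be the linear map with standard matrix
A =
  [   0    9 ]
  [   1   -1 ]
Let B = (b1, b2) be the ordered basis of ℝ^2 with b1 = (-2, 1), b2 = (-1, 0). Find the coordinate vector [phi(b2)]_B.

(-1, 2)

Column 2 of [phi]_B is the B-coordinate vector of phi(b2).
In standard coordinates phi(b2) = A b2 = (0, -1).
Converting to B: (0, -1) = -b1 + 2b2, so the coordinate vector is (-1, 2).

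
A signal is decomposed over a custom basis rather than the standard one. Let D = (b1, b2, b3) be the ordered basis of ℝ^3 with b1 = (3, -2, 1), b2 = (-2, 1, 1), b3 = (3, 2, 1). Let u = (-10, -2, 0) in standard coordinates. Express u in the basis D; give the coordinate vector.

[u]_D is the unique c with M c = u, where M has columns b1, ..., b3.
Solving this 3x3 system gives c = (0, 2, -2).
Check: 0·b1 + 2b2 - 2b3 = (-10, -2, 0).

(0, 2, -2)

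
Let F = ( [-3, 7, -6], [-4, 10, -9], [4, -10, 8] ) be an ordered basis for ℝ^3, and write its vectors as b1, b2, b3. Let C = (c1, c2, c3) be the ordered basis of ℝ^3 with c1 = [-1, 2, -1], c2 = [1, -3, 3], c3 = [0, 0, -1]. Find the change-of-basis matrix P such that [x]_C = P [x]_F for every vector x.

[[2, 2, -2], [-1, -2, 2], [1, 1, 0]]

Column j of P is [bj]_C, since P maps F-coordinates to C-coordinates.
Expressing b1 in C: b1 = 2c1 - c2 + c3, so column 1 of P is [2, -1, 1].
Doing the same for each bj gives P = [[2, 2, -2], [-1, -2, 2], [1, 1, 0]].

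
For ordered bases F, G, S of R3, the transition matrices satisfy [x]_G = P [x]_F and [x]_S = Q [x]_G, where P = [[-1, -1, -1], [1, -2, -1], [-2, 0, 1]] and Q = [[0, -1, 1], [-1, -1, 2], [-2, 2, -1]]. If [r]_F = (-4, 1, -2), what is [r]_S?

Composing the changes, [r]_S = Q P [r]_F.
Q P = [[-3, 2, 2], [-4, 3, 4], [6, -2, -1]]; applying this to (-4, 1, -2) gives (10, 11, -24).

(10, 11, -24)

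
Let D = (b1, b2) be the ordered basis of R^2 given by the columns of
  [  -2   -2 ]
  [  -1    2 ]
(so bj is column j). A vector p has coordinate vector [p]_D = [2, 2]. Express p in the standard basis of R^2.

By definition p = 2b1 + 2b2.
Summing componentwise gives [-8, 2].

[-8, 2]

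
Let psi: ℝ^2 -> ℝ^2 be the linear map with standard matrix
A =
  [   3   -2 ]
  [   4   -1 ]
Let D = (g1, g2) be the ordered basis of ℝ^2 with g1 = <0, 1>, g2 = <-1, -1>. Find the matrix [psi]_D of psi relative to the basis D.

The j-th column of [psi]_D is [psi(gj)]_D.
psi(g1) = A g1 = <-2, -1> = g1 + 2g2, so column 1 is <1, 2>.
Repeating for g2 and assembling the columns gives [[1, -2], [2, 1]].

[[1, -2], [2, 1]]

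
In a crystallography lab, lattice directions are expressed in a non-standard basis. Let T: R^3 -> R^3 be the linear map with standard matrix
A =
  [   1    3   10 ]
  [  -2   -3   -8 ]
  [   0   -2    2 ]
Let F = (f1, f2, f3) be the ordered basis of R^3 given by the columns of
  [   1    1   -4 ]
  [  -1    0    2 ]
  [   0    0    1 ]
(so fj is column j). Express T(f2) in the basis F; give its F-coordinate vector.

Compute T(f2) = A f2 = <1, -2, 0> in standard coordinates.
Then write this in F-coordinates: solve for y in y_1 f1 + ... + y_3 f3 = <1, -2, 0>.
This gives y = <2, -1, 0>, which is column 2 of [T]_F.

<2, -1, 0>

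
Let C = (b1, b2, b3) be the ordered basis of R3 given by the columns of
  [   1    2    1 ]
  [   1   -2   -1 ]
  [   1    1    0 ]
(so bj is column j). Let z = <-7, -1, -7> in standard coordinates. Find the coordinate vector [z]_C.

Write z = c_1 b1 + ... + c_3 b3 and solve for the c_i.
Gaussian elimination on [M | z] yields c = (-4, -3, 3).
Check: -4b1 - 3b2 + 3b3 = <-7, -1, -7>.

<-4, -3, 3>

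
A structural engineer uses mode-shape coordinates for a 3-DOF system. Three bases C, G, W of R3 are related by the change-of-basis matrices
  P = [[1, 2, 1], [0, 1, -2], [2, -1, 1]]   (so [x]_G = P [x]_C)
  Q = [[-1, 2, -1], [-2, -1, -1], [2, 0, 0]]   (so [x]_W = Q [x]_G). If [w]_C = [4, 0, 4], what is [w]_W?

[-36, -20, 16]

Apply P to get G-coordinates [8, -8, 12], then Q to get W-coordinates.
The result is [w]_W = [-36, -20, 16].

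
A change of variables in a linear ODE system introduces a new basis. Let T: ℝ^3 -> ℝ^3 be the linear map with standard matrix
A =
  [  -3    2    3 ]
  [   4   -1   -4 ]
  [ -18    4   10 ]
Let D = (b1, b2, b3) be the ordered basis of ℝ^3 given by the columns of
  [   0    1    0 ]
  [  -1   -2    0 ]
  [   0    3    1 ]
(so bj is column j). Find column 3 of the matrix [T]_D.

Compute T(b3) = A b3 = [3, -4, 10] in standard coordinates.
Then write this in D-coordinates: solve for y in y_1 b1 + ... + y_3 b3 = [3, -4, 10].
This gives y = [-2, 3, 1], which is column 3 of [T]_D.

[-2, 3, 1]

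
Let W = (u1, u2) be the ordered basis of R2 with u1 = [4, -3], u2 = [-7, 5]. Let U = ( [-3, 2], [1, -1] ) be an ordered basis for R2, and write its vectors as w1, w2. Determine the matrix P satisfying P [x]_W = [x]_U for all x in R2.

Take x = uj: its W-coordinates are the j-th standard unit vector, so P e_j — column j of P — equals [uj]_U.
u1 = -w1 + w2, giving column 1 = [-1, 1]; repeating for each j gives P = [[-1, 2], [1, -1]].

[[-1, 2], [1, -1]]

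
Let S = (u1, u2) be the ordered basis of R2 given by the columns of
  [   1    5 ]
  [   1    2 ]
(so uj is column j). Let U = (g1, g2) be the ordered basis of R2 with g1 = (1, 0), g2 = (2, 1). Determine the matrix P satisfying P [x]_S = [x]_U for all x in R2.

Let M have columns uj and N have columns gj. Then for every x, N [x]_U = x = M [x]_S, so P = N^(-1) M.
Since det N = 1, N^(-1) has integer entries; multiplying gives P = [[-1, 1], [1, 2]].

[[-1, 1], [1, 2]]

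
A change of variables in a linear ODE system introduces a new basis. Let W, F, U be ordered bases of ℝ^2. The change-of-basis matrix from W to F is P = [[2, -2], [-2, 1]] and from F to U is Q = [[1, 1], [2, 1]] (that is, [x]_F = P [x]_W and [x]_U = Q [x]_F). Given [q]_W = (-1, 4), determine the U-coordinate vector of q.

(-4, -14)

First [q]_F = P [q]_W = (-10, 6).
Then [q]_U = Q [q]_F = (-4, -14).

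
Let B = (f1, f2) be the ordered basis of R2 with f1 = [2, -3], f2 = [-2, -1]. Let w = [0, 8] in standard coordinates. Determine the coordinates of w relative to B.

[-2, -2]

Write w = c_1 f1 + c_2 f2 and solve for the c_i.
System: 2c_1 - 2c_2 = 0, -3c_1 - c_2 = 8; solving gives c_1 = -2, c_2 = -2.
Check: -2f1 - 2f2 = [0, 8].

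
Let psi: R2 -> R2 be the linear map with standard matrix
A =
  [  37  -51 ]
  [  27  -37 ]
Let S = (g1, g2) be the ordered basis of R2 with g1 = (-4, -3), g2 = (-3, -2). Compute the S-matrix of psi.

Let P have columns g1, g2. Then [psi]_S = P^(-1) A P.
Here det P = -1, so P^(-1) is integer; computing A P first and then P^(-1)(A P) gives [[1, 3], [-3, -1]].

[[1, 3], [-3, -1]]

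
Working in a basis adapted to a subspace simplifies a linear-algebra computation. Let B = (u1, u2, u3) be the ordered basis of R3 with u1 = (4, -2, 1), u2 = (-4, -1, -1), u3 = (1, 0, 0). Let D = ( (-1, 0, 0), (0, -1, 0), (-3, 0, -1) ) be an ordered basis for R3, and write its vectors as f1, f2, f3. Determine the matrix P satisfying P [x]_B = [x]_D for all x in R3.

[[-1, 1, -1], [2, 1, 0], [-1, 1, 0]]

Let M have columns uj and N have columns fj. Then for every x, N [x]_D = x = M [x]_B, so P = N^(-1) M.
Since det N = -1, N^(-1) has integer entries; multiplying gives P = [[-1, 1, -1], [2, 1, 0], [-1, 1, 0]].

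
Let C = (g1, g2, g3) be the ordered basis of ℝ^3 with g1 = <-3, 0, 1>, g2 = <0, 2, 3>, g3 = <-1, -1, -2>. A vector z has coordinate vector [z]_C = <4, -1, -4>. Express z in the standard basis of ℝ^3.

<-8, 2, 9>

By definition z = 4g1 - g2 - 4g3.
Summing componentwise gives <-8, 2, 9>.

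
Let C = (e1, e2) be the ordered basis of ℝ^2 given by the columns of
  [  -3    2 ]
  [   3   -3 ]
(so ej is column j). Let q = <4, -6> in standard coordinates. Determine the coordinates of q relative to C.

<0, 2>

We seek scalars with c_1 e1 + c_2 e2 = q; equivalently solve M c = q where the columns of M are e1, e2.
System: -3c_1 + 2c_2 = 4, 3c_1 - 3c_2 = -6; solving gives c_1 = 0, c_2 = 2.
Check: 0·e1 + 2e2 = <4, -6>.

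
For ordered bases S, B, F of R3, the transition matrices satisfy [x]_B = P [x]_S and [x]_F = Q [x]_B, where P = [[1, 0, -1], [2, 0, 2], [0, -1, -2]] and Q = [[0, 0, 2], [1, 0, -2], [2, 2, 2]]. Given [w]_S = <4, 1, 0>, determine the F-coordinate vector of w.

Apply P to get B-coordinates <4, 8, -1>, then Q to get F-coordinates.
The result is [w]_F = <-2, 6, 22>.

<-2, 6, 22>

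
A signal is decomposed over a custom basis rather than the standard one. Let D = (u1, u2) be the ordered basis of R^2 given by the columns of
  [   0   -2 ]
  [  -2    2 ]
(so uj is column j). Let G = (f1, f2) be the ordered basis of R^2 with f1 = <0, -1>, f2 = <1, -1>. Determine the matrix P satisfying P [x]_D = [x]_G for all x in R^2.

Column j of P is [uj]_G, since P maps D-coordinates to G-coordinates.
Expressing u1 in G: u1 = 2f1 + 0·f2, so column 1 of P is <2, 0>.
Doing the same for each uj gives P = [[2, 0], [0, -2]].

[[2, 0], [0, -2]]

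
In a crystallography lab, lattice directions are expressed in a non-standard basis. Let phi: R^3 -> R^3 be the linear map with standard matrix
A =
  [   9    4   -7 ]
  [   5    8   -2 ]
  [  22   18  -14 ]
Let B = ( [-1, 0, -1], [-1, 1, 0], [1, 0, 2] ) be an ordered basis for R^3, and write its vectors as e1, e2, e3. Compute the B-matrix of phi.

The j-th column of [phi]_B is [phi(ej)]_B.
phi(e1) = A e1 = [-2, -3, -8] = 2e1 - 3e2 - 3e3, so column 1 is [2, -3, -3].
Repeating for e2, e3 and assembling the columns gives [[2, 0, 2], [-3, 3, 1], [-3, -2, -2]].

[[2, 0, 2], [-3, 3, 1], [-3, -2, -2]]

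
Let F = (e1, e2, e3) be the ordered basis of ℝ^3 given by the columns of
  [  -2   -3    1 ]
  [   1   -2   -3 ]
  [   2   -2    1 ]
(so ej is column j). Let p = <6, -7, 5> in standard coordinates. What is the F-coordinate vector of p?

<0, -1, 3>

Write p = c_1 e1 + ... + c_3 e3 and solve for the c_i.
Row-reducing the augmented matrix [M | p] gives c = (0, -1, 3).
Check: 0·e1 - e2 + 3e3 = <6, -7, 5>.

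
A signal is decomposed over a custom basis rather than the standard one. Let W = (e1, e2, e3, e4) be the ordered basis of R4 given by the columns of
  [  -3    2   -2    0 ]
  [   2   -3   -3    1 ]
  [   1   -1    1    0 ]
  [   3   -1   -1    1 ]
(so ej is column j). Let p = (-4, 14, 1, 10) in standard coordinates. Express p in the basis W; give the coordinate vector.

Write p = c_1 e1 + ... + c_4 e4 and solve for the c_i.
Solving this 4x4 system gives c = (2, -1, -2, 1).
Check: 2e1 - e2 - 2e3 + e4 = (-4, 14, 1, 10).

(2, -1, -2, 1)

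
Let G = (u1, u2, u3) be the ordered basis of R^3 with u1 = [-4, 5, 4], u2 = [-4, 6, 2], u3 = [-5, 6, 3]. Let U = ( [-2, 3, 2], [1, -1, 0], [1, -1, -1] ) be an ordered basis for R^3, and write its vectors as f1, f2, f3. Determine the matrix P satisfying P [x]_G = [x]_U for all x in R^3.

[[1, 2, 1], [0, -2, -2], [-2, 2, -1]]

Take x = uj: its G-coordinates are the j-th standard unit vector, so P e_j — column j of P — equals [uj]_U.
u1 = f1 + 0·f2 - 2f3, giving column 1 = [1, 0, -2]; repeating for each j gives P = [[1, 2, 1], [0, -2, -2], [-2, 2, -1]].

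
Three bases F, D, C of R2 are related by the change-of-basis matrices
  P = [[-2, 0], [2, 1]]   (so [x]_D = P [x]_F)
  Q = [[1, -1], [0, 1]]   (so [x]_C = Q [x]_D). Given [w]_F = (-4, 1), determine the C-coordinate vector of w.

Composing the changes, [w]_C = Q P [w]_F.
Q P = [[-4, -1], [2, 1]]; applying this to (-4, 1) gives (15, -7).

(15, -7)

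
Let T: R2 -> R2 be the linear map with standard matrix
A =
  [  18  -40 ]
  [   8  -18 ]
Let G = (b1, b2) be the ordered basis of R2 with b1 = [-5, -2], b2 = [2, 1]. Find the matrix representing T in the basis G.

The j-th column of [T]_G is [T(bj)]_G.
T(b1) = A b1 = [-10, -4] = 2b1 + 0·b2, so column 1 is [2, 0].
Repeating for b2 and assembling the columns gives [[2, 0], [0, -2]].

[[2, 0], [0, -2]]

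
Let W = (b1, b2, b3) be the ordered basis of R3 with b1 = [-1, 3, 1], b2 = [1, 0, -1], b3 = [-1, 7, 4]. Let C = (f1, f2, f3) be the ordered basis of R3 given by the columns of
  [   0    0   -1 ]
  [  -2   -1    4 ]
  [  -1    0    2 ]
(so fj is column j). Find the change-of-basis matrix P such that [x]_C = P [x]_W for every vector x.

[[1, -1, -2], [-1, -2, 1], [1, -1, 1]]

Let M have columns bj and N have columns fj. Then for every x, N [x]_C = x = M [x]_W, so P = N^(-1) M.
Since det N = 1, N^(-1) has integer entries; multiplying gives P = [[1, -1, -2], [-1, -2, 1], [1, -1, 1]].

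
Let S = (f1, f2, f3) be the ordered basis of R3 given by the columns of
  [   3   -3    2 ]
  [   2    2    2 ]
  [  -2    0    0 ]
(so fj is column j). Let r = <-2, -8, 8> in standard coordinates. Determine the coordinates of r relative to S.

Write r = c_1 f1 + ... + c_3 f3 and solve for the c_i.
Row-reducing the augmented matrix [M | r] gives c = (-4, -2, 2).
Check: -4f1 - 2f2 + 2f3 = <-2, -8, 8>.

<-4, -2, 2>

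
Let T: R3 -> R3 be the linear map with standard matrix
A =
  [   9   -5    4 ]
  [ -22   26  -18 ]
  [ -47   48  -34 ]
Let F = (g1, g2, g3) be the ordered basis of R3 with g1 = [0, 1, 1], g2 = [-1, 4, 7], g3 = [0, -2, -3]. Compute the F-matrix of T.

[[-2, 0, -2], [1, 1, 2], [-3, 2, 2]]

With P the matrix whose columns are g1, ..., g3, [T]_F = P^(-1) A P.
Column by column: T(g1) = A g1 = [-1, 8, 14]; its F-coordinates [-2, 1, -3] give column 1.
Continuing for each basis vector yields [T]_F = [[-2, 0, -2], [1, 1, 2], [-3, 2, 2]].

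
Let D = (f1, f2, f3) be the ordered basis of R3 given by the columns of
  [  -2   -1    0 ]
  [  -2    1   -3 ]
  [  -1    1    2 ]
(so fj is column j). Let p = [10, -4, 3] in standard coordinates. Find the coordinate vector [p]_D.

We seek scalars with c_1 f1 + ... + c_3 f3 = p; equivalently solve M c = p where the columns of M are f1, ..., f3.
Gaussian elimination on [M | p] yields c = (-3, -4, 2).
Check: -3f1 - 4f2 + 2f3 = [10, -4, 3].

[-3, -4, 2]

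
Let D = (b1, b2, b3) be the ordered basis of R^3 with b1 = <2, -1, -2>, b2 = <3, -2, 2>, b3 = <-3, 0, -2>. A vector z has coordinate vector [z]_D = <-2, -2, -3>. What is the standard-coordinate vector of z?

z = M [z]_D, where M has columns b1, ..., b3.
Carrying out the matrix-vector product, z = <-1, 6, 6>.

<-1, 6, 6>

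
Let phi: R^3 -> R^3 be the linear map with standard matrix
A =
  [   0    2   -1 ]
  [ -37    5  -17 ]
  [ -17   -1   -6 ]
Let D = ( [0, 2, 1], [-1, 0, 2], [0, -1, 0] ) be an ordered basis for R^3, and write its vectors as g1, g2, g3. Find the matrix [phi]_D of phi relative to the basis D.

The j-th column of [phi]_D is [phi(gj)]_D.
phi(g1) = A g1 = [3, -7, -8] = -2g1 - 3g2 + 3g3, so column 1 is [-2, -3, 3].
Repeating for g2, g3 and assembling the columns gives [[-2, 1, -3], [-3, 2, 2], [3, -1, -1]].

[[-2, 1, -3], [-3, 2, 2], [3, -1, -1]]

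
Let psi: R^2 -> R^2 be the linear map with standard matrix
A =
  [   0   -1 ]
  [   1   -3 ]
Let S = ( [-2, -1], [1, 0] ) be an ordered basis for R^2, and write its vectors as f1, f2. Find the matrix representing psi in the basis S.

Let P have columns f1, f2. Then [psi]_S = P^(-1) A P.
Here det P = 1, so P^(-1) is integer; computing A P first and then P^(-1)(A P) gives [[-1, -1], [-1, -2]].

[[-1, -1], [-1, -2]]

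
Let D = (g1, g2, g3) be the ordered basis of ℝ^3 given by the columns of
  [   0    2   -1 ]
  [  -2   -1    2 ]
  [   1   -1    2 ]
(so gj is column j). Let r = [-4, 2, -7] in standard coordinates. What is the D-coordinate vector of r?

[-3, -4, -4]

Write r = c_1 g1 + ... + c_3 g3 and solve for the c_i.
Gaussian elimination on [M | r] yields c = (-3, -4, -4).
Check: -3g1 - 4g2 - 4g3 = [-4, 2, -7].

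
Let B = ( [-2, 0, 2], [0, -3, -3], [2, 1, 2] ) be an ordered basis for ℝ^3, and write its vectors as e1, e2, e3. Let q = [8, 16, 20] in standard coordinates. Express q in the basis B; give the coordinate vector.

We seek scalars with c_1 e1 + ... + c_3 e3 = q; equivalently solve M c = q where the columns of M are e1, ..., e3.
Solving this 3x3 system gives c = (0, -4, 4).
Check: 0·e1 - 4e2 + 4e3 = [8, 16, 20].

[0, -4, 4]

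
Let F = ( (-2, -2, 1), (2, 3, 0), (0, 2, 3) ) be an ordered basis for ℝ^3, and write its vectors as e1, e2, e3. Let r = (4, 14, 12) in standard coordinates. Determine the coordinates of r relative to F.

(0, 2, 4)

[r]_F is the unique c with M c = r, where M has columns e1, ..., e3.
Gaussian elimination on [M | r] yields c = (0, 2, 4).
Check: 0·e1 + 2e2 + 4e3 = (4, 14, 12).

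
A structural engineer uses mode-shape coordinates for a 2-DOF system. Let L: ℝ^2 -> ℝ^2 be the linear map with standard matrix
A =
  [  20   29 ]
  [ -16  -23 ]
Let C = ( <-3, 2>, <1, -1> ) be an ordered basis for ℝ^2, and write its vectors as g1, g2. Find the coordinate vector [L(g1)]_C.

Column 1 of [L]_C is the C-coordinate vector of L(g1).
In standard coordinates L(g1) = A g1 = <-2, 2>.
Converting to C: <-2, 2> = 0·g1 - 2g2, so the coordinate vector is <0, -2>.

<0, -2>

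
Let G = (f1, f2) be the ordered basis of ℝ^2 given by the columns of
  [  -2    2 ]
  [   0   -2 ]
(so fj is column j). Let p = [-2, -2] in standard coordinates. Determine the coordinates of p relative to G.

[2, 1]

Write p = c_1 f1 + c_2 f2 and solve for the c_i.
System: -2c_1 + 2c_2 = -2, 0c_1 - 2c_2 = -2; solving gives c_1 = 2, c_2 = 1.
Check: 2f1 + f2 = [-2, -2].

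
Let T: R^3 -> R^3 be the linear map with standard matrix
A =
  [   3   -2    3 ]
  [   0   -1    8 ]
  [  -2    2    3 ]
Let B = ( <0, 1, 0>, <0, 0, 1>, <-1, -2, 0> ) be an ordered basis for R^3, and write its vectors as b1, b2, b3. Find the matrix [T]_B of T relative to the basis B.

The j-th column of [T]_B is [T(bj)]_B.
T(b1) = A b1 = <-2, -1, 2> = 3b1 + 2b2 + 2b3, so column 1 is <3, 2, 2>.
Repeating for b2, b3 and assembling the columns gives [[3, 2, 0], [2, 3, -2], [2, -3, -1]].

[[3, 2, 0], [2, 3, -2], [2, -3, -1]]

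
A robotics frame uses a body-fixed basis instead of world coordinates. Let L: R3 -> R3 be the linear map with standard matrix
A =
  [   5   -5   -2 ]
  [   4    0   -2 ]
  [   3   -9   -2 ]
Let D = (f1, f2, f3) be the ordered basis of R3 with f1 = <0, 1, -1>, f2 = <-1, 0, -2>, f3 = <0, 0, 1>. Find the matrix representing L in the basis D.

With P the matrix whose columns are f1, ..., f3, [L]_D = P^(-1) A P.
Column by column: L(f1) = A f1 = <-3, 2, -7>; its D-coordinates <2, 3, 1> give column 1.
Continuing for each basis vector yields [L]_D = [[2, 0, -2], [3, 1, 2], [1, 3, 0]].

[[2, 0, -2], [3, 1, 2], [1, 3, 0]]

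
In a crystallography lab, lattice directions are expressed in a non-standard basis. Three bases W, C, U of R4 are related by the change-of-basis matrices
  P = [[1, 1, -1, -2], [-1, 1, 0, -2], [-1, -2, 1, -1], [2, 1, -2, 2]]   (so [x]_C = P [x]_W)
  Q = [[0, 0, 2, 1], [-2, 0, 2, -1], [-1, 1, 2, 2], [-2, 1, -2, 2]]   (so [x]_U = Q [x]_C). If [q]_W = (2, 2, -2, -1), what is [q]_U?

(-6, -38, -4, 16)

Apply P to get C-coordinates (8, 2, -7, 8), then Q to get U-coordinates.
The result is [q]_U = (-6, -38, -4, 16).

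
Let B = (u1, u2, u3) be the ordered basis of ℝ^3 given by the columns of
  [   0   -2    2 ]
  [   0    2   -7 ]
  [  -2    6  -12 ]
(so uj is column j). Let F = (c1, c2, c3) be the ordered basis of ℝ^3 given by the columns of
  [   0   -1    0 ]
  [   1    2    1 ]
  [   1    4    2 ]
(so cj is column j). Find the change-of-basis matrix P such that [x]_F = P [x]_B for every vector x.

[[2, -2, -2], [0, 2, -2], [-2, 0, -1]]

Let M have columns uj and N have columns cj. Then for every x, N [x]_F = x = M [x]_B, so P = N^(-1) M.
Since det N = 1, N^(-1) has integer entries; multiplying gives P = [[2, -2, -2], [0, 2, -2], [-2, 0, -1]].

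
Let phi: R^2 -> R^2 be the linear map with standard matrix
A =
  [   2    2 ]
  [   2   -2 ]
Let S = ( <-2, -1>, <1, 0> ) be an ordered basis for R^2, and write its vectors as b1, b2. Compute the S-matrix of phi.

Let P have columns b1, b2. Then [phi]_S = P^(-1) A P.
Here det P = 1, so P^(-1) is integer; computing A P first and then P^(-1)(A P) gives [[2, -2], [-2, -2]].

[[2, -2], [-2, -2]]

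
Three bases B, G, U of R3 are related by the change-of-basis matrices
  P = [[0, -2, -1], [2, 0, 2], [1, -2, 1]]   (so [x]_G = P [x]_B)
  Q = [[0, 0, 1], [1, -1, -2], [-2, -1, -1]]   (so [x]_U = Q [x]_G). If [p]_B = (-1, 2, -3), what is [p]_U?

(-8, 23, 18)

Composing the changes, [p]_U = Q P [p]_B.
Q P = [[1, -2, 1], [-4, 2, -5], [-3, 6, -1]]; applying this to (-1, 2, -3) gives (-8, 23, 18).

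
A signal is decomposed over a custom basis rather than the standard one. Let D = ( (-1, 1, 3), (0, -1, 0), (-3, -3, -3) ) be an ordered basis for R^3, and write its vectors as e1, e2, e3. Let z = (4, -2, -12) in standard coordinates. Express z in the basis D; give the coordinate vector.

(-4, -2, 0)

We seek scalars with c_1 e1 + ... + c_3 e3 = z; equivalently solve M c = z where the columns of M are e1, ..., e3.
Row-reducing the augmented matrix [M | z] gives c = (-4, -2, 0).
Check: -4e1 - 2e2 + 0·e3 = (4, -2, -12).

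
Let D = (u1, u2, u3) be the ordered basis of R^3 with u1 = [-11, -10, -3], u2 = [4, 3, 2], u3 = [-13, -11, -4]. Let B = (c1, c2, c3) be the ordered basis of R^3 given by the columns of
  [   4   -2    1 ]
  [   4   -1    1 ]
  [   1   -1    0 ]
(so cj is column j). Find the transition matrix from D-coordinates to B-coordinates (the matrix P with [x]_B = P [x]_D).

Take x = uj: its D-coordinates are the j-th standard unit vector, so P e_j — column j of P — equals [uj]_B.
u1 = -2c1 + c2 - c3, giving column 1 = [-2, 1, -1]; repeating for each j gives P = [[-2, 1, -2], [1, -1, 2], [-1, -2, -1]].

[[-2, 1, -2], [1, -1, 2], [-1, -2, -1]]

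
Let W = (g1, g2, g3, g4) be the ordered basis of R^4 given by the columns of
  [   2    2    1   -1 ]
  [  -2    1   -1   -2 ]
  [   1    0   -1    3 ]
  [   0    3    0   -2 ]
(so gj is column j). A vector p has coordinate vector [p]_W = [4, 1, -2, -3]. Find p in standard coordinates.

By definition p = 4g1 + g2 - 2g3 - 3g4.
Summing componentwise gives [11, 1, -3, 9].

[11, 1, -3, 9]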